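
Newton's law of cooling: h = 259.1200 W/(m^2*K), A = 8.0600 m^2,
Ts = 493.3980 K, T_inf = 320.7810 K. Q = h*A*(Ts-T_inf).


dT = 172.6170 K
Q = 259.1200 * 8.0600 * 172.6170 = 360511.8473 W

360511.8473 W


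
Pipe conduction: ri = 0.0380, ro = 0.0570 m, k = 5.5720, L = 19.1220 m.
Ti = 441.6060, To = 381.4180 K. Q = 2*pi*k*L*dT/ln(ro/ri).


dT = 60.1880 K
ln(ro/ri) = 0.4055
Q = 2*pi*5.5720*19.1220*60.1880 / 0.4055 = 99375.8176 W

99375.8176 W


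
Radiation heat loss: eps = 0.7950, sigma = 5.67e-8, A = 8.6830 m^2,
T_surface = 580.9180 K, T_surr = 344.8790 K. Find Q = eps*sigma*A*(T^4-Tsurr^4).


T^4 = 1.1388e+11
Tsurr^4 = 1.4147e+10
Q = 0.7950 * 5.67e-8 * 8.6830 * 9.9736e+10 = 39036.6064 W

39036.6064 W


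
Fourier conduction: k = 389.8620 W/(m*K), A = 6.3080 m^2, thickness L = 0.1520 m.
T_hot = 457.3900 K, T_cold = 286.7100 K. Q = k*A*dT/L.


dT = 170.6800 K
Q = 389.8620 * 6.3080 * 170.6800 / 0.1520 = 2761478.3156 W

2761478.3156 W


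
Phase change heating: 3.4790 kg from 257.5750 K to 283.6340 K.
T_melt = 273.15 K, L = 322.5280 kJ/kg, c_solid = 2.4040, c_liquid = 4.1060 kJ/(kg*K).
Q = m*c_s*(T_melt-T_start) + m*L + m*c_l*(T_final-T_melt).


Q1 (sensible, solid) = 3.4790 * 2.4040 * 15.5750 = 130.2618 kJ
Q2 (latent) = 3.4790 * 322.5280 = 1122.0749 kJ
Q3 (sensible, liquid) = 3.4790 * 4.1060 * 10.4840 = 149.7616 kJ
Q_total = 1402.0982 kJ

1402.0982 kJ


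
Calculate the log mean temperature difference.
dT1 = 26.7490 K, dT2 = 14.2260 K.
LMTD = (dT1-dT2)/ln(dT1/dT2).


dT1/dT2 = 1.8803
ln(dT1/dT2) = 0.6314
LMTD = 12.5230 / 0.6314 = 19.8329 K

19.8329 K


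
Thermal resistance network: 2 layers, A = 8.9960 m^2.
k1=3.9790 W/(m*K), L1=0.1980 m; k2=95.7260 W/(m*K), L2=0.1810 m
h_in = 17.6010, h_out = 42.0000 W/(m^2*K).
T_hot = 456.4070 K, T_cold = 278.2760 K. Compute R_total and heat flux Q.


R_conv_in = 1/(17.6010*8.9960) = 0.0063
R_1 = 0.1980/(3.9790*8.9960) = 0.0055
R_2 = 0.1810/(95.7260*8.9960) = 0.0002
R_conv_out = 1/(42.0000*8.9960) = 0.0026
R_total = 0.0147 K/W
Q = 178.1310 / 0.0147 = 12114.5179 W

R_total = 0.0147 K/W, Q = 12114.5179 W


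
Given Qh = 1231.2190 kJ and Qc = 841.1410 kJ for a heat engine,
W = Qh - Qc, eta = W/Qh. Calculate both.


W = 1231.2190 - 841.1410 = 390.0780 kJ
eta = 390.0780 / 1231.2190 = 0.3168 = 31.6823%

W = 390.0780 kJ, eta = 31.6823%


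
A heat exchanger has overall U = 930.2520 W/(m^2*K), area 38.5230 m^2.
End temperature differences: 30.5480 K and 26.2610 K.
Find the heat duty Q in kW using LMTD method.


LMTD = 28.3505 K
Q = 930.2520 * 38.5230 * 28.3505 = 1015971.2647 W = 1015.9713 kW

1015.9713 kW


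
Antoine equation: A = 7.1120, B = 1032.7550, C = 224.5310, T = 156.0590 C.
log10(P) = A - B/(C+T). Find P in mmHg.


C+T = 380.5900
B/(C+T) = 2.7136
log10(P) = 7.1120 - 2.7136 = 4.3984
P = 10^4.3984 = 25028.6167 mmHg

25028.6167 mmHg


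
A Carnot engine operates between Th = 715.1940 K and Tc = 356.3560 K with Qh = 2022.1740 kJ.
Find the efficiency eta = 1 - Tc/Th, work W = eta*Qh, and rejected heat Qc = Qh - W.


eta = 1 - 356.3560/715.1940 = 0.5017
W = 0.5017 * 2022.1740 = 1014.5959 kJ
Qc = 2022.1740 - 1014.5959 = 1007.5781 kJ

eta = 50.1735%, W = 1014.5959 kJ, Qc = 1007.5781 kJ


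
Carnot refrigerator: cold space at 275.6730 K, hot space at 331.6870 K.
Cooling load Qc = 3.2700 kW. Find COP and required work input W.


COP = 275.6730 / 56.0140 = 4.9215
W = 3.2700 / 4.9215 = 0.6644 kW

COP = 4.9215, W = 0.6644 kW


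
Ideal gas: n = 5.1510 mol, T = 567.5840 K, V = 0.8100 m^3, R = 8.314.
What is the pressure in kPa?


P = nRT/V = 5.1510 * 8.314 * 567.5840 / 0.8100
= 24307.0198 / 0.8100 = 30008.6664 Pa = 30.0087 kPa

30.0087 kPa


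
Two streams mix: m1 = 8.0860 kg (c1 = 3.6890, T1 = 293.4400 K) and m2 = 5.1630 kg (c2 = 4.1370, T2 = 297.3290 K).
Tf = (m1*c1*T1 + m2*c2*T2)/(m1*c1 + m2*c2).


num = 15103.8448
den = 51.1886
Tf = 295.0628 K

295.0628 K


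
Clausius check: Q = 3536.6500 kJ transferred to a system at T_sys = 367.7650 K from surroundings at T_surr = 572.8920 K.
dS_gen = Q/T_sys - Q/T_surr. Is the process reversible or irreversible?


dS_sys = 3536.6500/367.7650 = 9.6166 kJ/K
dS_surr = -3536.6500/572.8920 = -6.1733 kJ/K
dS_gen = 9.6166 - 6.1733 = 3.4433 kJ/K (irreversible)

dS_gen = 3.4433 kJ/K, irreversible


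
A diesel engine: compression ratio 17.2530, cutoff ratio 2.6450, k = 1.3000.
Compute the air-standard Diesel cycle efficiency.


r^(k-1) = 2.3500
rc^k = 3.5412
eta = 0.4943 = 49.4322%

49.4322%


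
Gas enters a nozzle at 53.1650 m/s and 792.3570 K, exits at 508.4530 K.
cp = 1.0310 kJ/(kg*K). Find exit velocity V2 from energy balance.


dT = 283.9040 K
2*cp*1000*dT = 585410.0480
V1^2 = 2826.5172
V2 = sqrt(588236.5652) = 766.9658 m/s

766.9658 m/s


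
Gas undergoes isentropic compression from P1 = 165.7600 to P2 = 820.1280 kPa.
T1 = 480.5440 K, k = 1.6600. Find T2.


(k-1)/k = 0.3976
(P2/P1)^exp = 1.8884
T2 = 480.5440 * 1.8884 = 907.4457 K

907.4457 K


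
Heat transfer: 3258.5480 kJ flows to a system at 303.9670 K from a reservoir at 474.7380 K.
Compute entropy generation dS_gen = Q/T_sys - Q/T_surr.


dS_sys = 3258.5480/303.9670 = 10.7201 kJ/K
dS_surr = -3258.5480/474.7380 = -6.8639 kJ/K
dS_gen = 10.7201 - 6.8639 = 3.8562 kJ/K (irreversible)

dS_gen = 3.8562 kJ/K, irreversible


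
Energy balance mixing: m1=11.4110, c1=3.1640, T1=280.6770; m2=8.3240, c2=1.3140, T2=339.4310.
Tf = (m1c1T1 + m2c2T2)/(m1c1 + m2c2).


num = 13846.2825
den = 47.0421
Tf = 294.3379 K

294.3379 K


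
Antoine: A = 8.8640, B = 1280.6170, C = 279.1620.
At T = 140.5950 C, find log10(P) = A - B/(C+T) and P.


C+T = 419.7570
B/(C+T) = 3.0509
log10(P) = 8.8640 - 3.0509 = 5.8131
P = 10^5.8131 = 650349.4364 mmHg

650349.4364 mmHg


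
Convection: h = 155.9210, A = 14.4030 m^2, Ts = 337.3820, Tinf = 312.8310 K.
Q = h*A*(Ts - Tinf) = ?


dT = 24.5510 K
Q = 155.9210 * 14.4030 * 24.5510 = 55134.9212 W

55134.9212 W


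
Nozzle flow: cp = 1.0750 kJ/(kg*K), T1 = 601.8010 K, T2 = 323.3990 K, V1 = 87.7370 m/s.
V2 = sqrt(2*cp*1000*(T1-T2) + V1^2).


dT = 278.4020 K
2*cp*1000*dT = 598564.3000
V1^2 = 7697.7812
V2 = sqrt(606262.0812) = 778.6283 m/s

778.6283 m/s


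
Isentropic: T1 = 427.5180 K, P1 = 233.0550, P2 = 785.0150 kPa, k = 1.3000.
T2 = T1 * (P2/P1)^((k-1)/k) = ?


(k-1)/k = 0.2308
(P2/P1)^exp = 1.3235
T2 = 427.5180 * 1.3235 = 565.8048 K

565.8048 K


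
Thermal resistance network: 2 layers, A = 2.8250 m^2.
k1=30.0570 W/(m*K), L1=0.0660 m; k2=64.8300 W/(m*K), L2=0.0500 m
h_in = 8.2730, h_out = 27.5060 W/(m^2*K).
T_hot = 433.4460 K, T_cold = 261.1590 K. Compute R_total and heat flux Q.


R_conv_in = 1/(8.2730*2.8250) = 0.0428
R_1 = 0.0660/(30.0570*2.8250) = 0.0008
R_2 = 0.0500/(64.8300*2.8250) = 0.0003
R_conv_out = 1/(27.5060*2.8250) = 0.0129
R_total = 0.0567 K/W
Q = 172.2870 / 0.0567 = 3038.1842 W

R_total = 0.0567 K/W, Q = 3038.1842 W


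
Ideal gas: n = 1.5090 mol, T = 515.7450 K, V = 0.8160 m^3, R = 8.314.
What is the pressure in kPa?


P = nRT/V = 1.5090 * 8.314 * 515.7450 / 0.8160
= 6470.4470 / 0.8160 = 7929.4694 Pa = 7.9295 kPa

7.9295 kPa


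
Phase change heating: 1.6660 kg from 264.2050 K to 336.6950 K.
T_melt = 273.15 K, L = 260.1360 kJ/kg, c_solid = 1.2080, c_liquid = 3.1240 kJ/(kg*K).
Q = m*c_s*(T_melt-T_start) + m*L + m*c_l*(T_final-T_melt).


Q1 (sensible, solid) = 1.6660 * 1.2080 * 8.9450 = 18.0021 kJ
Q2 (latent) = 1.6660 * 260.1360 = 433.3866 kJ
Q3 (sensible, liquid) = 1.6660 * 3.1240 * 63.5450 = 330.7253 kJ
Q_total = 782.1139 kJ

782.1139 kJ


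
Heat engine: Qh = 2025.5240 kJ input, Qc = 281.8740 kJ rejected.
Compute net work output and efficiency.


W = 2025.5240 - 281.8740 = 1743.6500 kJ
eta = 1743.6500 / 2025.5240 = 0.8608 = 86.0839%

W = 1743.6500 kJ, eta = 86.0839%


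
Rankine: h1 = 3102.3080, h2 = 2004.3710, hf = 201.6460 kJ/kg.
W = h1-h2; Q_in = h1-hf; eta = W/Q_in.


W = 1097.9370 kJ/kg
Q_in = 2900.6620 kJ/kg
eta = 0.3785 = 37.8513%

eta = 37.8513%


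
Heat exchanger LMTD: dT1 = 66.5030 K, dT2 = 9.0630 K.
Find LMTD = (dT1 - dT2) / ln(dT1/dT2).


dT1/dT2 = 7.3379
ln(dT1/dT2) = 1.9930
LMTD = 57.4400 / 1.9930 = 28.8202 K

28.8202 K


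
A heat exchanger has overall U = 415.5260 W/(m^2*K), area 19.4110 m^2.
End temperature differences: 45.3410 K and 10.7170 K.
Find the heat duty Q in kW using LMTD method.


LMTD = 24.0048 K
Q = 415.5260 * 19.4110 * 24.0048 = 193617.0190 W = 193.6170 kW

193.6170 kW


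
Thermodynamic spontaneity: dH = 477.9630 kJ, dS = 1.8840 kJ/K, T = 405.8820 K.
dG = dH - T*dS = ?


T*dS = 405.8820 * 1.8840 = 764.6817 kJ
dG = 477.9630 - 764.6817 = -286.7187 kJ (spontaneous)

dG = -286.7187 kJ, spontaneous


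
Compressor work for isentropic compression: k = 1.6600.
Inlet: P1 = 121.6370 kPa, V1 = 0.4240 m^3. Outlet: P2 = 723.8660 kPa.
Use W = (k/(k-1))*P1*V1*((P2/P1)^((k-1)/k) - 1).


(k-1)/k = 0.3976
(P2/P1)^exp = 2.0322
W = 2.5152 * 121.6370 * 0.4240 * (2.0322 - 1) = 133.8960 kJ

133.8960 kJ


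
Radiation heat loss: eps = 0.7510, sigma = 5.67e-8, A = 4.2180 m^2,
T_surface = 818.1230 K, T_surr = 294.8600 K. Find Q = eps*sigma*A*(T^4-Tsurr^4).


T^4 = 4.4800e+11
Tsurr^4 = 7.5590e+09
Q = 0.7510 * 5.67e-8 * 4.2180 * 4.4044e+11 = 79106.7714 W

79106.7714 W


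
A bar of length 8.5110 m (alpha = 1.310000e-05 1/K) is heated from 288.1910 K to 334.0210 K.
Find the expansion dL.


dT = 45.8300 K
dL = 1.310000e-05 * 8.5110 * 45.8300 = 0.005110 m
L_final = 8.516110 m

dL = 0.005110 m


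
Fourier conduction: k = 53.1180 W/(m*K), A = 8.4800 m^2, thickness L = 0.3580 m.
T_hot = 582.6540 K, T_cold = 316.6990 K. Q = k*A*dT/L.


dT = 265.9550 K
Q = 53.1180 * 8.4800 * 265.9550 / 0.3580 = 334628.3252 W

334628.3252 W


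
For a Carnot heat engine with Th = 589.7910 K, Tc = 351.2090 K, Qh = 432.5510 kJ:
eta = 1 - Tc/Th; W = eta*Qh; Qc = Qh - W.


eta = 1 - 351.2090/589.7910 = 0.4045
W = 0.4045 * 432.5510 = 174.9753 kJ
Qc = 432.5510 - 174.9753 = 257.5757 kJ

eta = 40.4520%, W = 174.9753 kJ, Qc = 257.5757 kJ


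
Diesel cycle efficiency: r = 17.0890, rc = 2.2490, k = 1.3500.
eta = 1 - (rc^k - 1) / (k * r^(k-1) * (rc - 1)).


r^(k-1) = 2.7005
rc^k = 2.9867
eta = 0.5637 = 56.3709%

56.3709%


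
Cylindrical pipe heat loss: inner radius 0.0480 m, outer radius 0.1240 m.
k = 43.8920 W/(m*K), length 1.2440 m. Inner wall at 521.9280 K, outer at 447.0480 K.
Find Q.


dT = 74.8800 K
ln(ro/ri) = 0.9491
Q = 2*pi*43.8920*1.2440*74.8800 / 0.9491 = 27067.5146 W

27067.5146 W


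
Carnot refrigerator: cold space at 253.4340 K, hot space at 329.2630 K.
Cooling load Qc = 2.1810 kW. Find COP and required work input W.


COP = 253.4340 / 75.8290 = 3.3422
W = 2.1810 / 3.3422 = 0.6526 kW

COP = 3.3422, W = 0.6526 kW


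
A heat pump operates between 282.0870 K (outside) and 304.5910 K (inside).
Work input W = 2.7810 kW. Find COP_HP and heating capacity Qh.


COP = 304.5910 / 22.5040 = 13.5350
Qh = 13.5350 * 2.7810 = 37.6408 kW

COP = 13.5350, Qh = 37.6408 kW


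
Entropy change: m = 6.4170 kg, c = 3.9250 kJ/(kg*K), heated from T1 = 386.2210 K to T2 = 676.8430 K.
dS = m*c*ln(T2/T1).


T2/T1 = 1.7525
ln(T2/T1) = 0.5610
dS = 6.4170 * 3.9250 * 0.5610 = 14.1305 kJ/K

14.1305 kJ/K


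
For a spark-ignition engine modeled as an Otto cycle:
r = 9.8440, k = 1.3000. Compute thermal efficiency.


r^(k-1) = 1.9859
eta = 1 - 1/1.9859 = 0.4964 = 49.6443%

49.6443%


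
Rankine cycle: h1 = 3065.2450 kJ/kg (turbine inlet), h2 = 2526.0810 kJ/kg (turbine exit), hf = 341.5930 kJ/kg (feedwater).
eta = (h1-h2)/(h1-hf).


W = 539.1640 kJ/kg
Q_in = 2723.6520 kJ/kg
eta = 0.1980 = 19.7956%

eta = 19.7956%


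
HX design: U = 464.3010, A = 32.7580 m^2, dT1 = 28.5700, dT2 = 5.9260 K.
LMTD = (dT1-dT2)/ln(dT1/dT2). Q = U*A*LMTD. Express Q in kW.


LMTD = 14.3954 K
Q = 464.3010 * 32.7580 * 14.3954 = 218947.1401 W = 218.9471 kW

218.9471 kW


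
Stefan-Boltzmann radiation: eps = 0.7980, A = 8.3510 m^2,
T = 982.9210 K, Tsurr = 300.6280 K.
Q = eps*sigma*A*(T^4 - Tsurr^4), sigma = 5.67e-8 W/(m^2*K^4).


T^4 = 9.3341e+11
Tsurr^4 = 8.1680e+09
Q = 0.7980 * 5.67e-8 * 8.3510 * 9.2525e+11 = 349608.3356 W

349608.3356 W


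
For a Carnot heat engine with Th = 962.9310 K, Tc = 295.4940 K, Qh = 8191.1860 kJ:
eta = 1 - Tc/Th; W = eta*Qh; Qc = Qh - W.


eta = 1 - 295.4940/962.9310 = 0.6931
W = 0.6931 * 8191.1860 = 5677.5622 kJ
Qc = 8191.1860 - 5677.5622 = 2513.6238 kJ

eta = 69.3131%, W = 5677.5622 kJ, Qc = 2513.6238 kJ


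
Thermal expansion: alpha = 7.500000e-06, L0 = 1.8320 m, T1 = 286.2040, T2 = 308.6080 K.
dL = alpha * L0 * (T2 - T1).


dT = 22.4040 K
dL = 7.500000e-06 * 1.8320 * 22.4040 = 0.000308 m
L_final = 1.832308 m

dL = 0.000308 m


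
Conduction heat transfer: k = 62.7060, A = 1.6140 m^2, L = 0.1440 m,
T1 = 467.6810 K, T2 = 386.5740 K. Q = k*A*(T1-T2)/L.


dT = 81.1070 K
Q = 62.7060 * 1.6140 * 81.1070 / 0.1440 = 57004.4125 W

57004.4125 W


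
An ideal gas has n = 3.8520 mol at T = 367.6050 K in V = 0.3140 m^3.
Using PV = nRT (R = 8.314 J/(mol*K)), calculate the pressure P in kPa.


P = nRT/V = 3.8520 * 8.314 * 367.6050 / 0.3140
= 11772.7442 / 0.3140 = 37492.8160 Pa = 37.4928 kPa

37.4928 kPa


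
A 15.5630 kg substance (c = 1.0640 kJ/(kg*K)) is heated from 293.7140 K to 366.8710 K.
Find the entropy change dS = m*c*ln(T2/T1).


T2/T1 = 1.2491
ln(T2/T1) = 0.2224
dS = 15.5630 * 1.0640 * 0.2224 = 3.6828 kJ/K

3.6828 kJ/K


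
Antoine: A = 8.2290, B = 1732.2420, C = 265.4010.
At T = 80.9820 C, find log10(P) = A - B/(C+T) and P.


C+T = 346.3830
B/(C+T) = 5.0009
log10(P) = 8.2290 - 5.0009 = 3.2281
P = 10^3.2281 = 1690.6588 mmHg

1690.6588 mmHg


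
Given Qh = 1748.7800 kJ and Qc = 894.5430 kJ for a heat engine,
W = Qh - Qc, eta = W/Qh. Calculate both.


W = 1748.7800 - 894.5430 = 854.2370 kJ
eta = 854.2370 / 1748.7800 = 0.4885 = 48.8476%

W = 854.2370 kJ, eta = 48.8476%


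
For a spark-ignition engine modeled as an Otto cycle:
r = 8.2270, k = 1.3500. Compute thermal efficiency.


r^(k-1) = 2.0909
eta = 1 - 1/2.0909 = 0.5217 = 52.1738%

52.1738%


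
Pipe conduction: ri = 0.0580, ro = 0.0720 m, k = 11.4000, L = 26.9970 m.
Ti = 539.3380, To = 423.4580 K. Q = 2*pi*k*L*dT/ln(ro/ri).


dT = 115.8800 K
ln(ro/ri) = 0.2162
Q = 2*pi*11.4000*26.9970*115.8800 / 0.2162 = 1036350.3686 W

1036350.3686 W


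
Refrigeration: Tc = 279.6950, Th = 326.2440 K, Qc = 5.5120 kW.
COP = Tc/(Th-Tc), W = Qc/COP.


COP = 279.6950 / 46.5490 = 6.0086
W = 5.5120 / 6.0086 = 0.9173 kW

COP = 6.0086, W = 0.9173 kW


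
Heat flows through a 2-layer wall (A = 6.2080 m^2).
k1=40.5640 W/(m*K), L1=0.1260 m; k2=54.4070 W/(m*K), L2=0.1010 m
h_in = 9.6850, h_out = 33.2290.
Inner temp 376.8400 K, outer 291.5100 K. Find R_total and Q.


R_conv_in = 1/(9.6850*6.2080) = 0.0166
R_1 = 0.1260/(40.5640*6.2080) = 0.0005
R_2 = 0.1010/(54.4070*6.2080) = 0.0003
R_conv_out = 1/(33.2290*6.2080) = 0.0048
R_total = 0.0223 K/W
Q = 85.3300 / 0.0223 = 3830.0311 W

R_total = 0.0223 K/W, Q = 3830.0311 W


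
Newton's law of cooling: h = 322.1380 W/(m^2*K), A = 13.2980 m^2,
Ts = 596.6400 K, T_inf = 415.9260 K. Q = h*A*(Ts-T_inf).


dT = 180.7140 K
Q = 322.1380 * 13.2980 * 180.7140 = 774141.0292 W

774141.0292 W


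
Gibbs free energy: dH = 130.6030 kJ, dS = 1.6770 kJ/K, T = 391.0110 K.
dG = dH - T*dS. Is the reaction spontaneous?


T*dS = 391.0110 * 1.6770 = 655.7254 kJ
dG = 130.6030 - 655.7254 = -525.1224 kJ (spontaneous)

dG = -525.1224 kJ, spontaneous


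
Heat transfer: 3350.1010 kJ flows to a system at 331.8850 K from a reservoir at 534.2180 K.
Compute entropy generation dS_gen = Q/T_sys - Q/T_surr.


dS_sys = 3350.1010/331.8850 = 10.0942 kJ/K
dS_surr = -3350.1010/534.2180 = -6.2710 kJ/K
dS_gen = 10.0942 - 6.2710 = 3.8231 kJ/K (irreversible)

dS_gen = 3.8231 kJ/K, irreversible


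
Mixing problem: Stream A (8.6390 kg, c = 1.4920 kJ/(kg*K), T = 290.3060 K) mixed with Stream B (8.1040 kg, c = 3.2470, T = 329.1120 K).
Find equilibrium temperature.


num = 12402.0172
den = 39.2031
Tf = 316.3532 K

316.3532 K


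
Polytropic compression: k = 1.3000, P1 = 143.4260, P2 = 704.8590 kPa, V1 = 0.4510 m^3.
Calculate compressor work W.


(k-1)/k = 0.2308
(P2/P1)^exp = 1.4440
W = 4.3333 * 143.4260 * 0.4510 * (1.4440 - 1) = 124.4577 kJ

124.4577 kJ


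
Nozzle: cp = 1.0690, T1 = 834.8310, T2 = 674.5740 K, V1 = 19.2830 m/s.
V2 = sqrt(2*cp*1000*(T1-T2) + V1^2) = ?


dT = 160.2570 K
2*cp*1000*dT = 342629.4660
V1^2 = 371.8341
V2 = sqrt(343001.3001) = 585.6631 m/s

585.6631 m/s


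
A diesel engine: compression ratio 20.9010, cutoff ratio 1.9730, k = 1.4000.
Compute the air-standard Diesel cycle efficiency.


r^(k-1) = 3.3734
rc^k = 2.5893
eta = 0.6541 = 65.4147%

65.4147%


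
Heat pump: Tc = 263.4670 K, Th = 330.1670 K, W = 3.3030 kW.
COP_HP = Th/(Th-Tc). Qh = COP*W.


COP = 330.1670 / 66.7000 = 4.9500
Qh = 4.9500 * 3.3030 = 16.3499 kW

COP = 4.9500, Qh = 16.3499 kW


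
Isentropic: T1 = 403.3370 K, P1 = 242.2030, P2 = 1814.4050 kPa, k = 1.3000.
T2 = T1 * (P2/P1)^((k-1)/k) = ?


(k-1)/k = 0.2308
(P2/P1)^exp = 1.5916
T2 = 403.3370 * 1.5916 = 641.9310 K

641.9310 K


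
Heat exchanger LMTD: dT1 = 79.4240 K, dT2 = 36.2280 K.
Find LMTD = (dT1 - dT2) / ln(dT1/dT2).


dT1/dT2 = 2.1923
ln(dT1/dT2) = 0.7850
LMTD = 43.1960 / 0.7850 = 55.0290 K

55.0290 K


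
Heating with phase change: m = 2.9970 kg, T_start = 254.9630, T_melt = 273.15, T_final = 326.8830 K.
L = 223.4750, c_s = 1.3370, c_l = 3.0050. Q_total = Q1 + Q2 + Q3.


Q1 (sensible, solid) = 2.9970 * 1.3370 * 18.1870 = 72.8751 kJ
Q2 (latent) = 2.9970 * 223.4750 = 669.7546 kJ
Q3 (sensible, liquid) = 2.9970 * 3.0050 * 53.7330 = 483.9186 kJ
Q_total = 1226.5483 kJ

1226.5483 kJ


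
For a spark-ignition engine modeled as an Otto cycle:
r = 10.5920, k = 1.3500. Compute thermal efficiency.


r^(k-1) = 2.2842
eta = 1 - 1/2.2842 = 0.5622 = 56.2218%

56.2218%


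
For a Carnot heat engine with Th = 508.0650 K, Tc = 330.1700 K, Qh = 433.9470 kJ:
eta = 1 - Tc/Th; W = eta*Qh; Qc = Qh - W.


eta = 1 - 330.1700/508.0650 = 0.3501
W = 0.3501 * 433.9470 = 151.9432 kJ
Qc = 433.9470 - 151.9432 = 282.0038 kJ

eta = 35.0142%, W = 151.9432 kJ, Qc = 282.0038 kJ


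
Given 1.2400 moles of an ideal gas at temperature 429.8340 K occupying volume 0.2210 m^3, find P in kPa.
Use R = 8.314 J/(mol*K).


P = nRT/V = 1.2400 * 8.314 * 429.8340 / 0.2210
= 4431.3134 / 0.2210 = 20051.1921 Pa = 20.0512 kPa

20.0512 kPa


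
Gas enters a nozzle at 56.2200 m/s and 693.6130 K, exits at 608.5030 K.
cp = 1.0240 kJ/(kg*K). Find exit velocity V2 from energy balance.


dT = 85.1100 K
2*cp*1000*dT = 174305.2800
V1^2 = 3160.6884
V2 = sqrt(177465.9684) = 421.2671 m/s

421.2671 m/s


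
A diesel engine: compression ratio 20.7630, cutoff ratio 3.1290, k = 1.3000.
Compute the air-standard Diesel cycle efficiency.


r^(k-1) = 2.4842
rc^k = 4.4058
eta = 0.5046 = 50.4645%

50.4645%


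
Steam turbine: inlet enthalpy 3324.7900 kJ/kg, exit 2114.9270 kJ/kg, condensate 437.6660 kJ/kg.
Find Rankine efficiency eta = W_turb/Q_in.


W = 1209.8630 kJ/kg
Q_in = 2887.1240 kJ/kg
eta = 0.4191 = 41.9055%

eta = 41.9055%


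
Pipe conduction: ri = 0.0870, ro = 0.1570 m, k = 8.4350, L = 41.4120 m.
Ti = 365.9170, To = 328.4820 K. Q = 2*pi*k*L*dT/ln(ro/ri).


dT = 37.4350 K
ln(ro/ri) = 0.5903
Q = 2*pi*8.4350*41.4120*37.4350 / 0.5903 = 139177.3262 W

139177.3262 W


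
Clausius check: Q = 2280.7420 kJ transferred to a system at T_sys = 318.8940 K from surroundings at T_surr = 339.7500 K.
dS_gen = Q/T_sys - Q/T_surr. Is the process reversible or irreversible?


dS_sys = 2280.7420/318.8940 = 7.1520 kJ/K
dS_surr = -2280.7420/339.7500 = -6.7130 kJ/K
dS_gen = 7.1520 - 6.7130 = 0.4390 kJ/K (irreversible)

dS_gen = 0.4390 kJ/K, irreversible


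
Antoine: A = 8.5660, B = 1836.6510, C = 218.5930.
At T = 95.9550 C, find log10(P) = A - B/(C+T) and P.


C+T = 314.5480
B/(C+T) = 5.8390
log10(P) = 8.5660 - 5.8390 = 2.7270
P = 10^2.7270 = 533.3145 mmHg

533.3145 mmHg


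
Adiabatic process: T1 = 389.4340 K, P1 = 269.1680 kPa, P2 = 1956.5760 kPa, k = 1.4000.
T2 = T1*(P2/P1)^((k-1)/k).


(k-1)/k = 0.2857
(P2/P1)^exp = 1.7625
T2 = 389.4340 * 1.7625 = 686.3871 K

686.3871 K


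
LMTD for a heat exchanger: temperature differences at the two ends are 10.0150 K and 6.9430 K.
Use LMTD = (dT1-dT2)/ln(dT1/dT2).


dT1/dT2 = 1.4425
ln(dT1/dT2) = 0.3664
LMTD = 3.0720 / 0.3664 = 8.3854 K

8.3854 K


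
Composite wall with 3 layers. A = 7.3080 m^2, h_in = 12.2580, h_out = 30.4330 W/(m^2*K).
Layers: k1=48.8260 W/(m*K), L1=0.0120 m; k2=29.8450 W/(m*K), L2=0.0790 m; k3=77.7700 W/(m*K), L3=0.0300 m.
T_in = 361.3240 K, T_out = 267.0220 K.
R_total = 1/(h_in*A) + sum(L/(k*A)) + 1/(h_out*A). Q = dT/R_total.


R_conv_in = 1/(12.2580*7.3080) = 0.0112
R_1 = 0.0120/(48.8260*7.3080) = 3.3630e-05
R_2 = 0.0790/(29.8450*7.3080) = 0.0004
R_3 = 0.0300/(77.7700*7.3080) = 5.2785e-05
R_conv_out = 1/(30.4330*7.3080) = 0.0045
R_total = 0.0161 K/W
Q = 94.3020 / 0.0161 = 5854.3723 W

R_total = 0.0161 K/W, Q = 5854.3723 W


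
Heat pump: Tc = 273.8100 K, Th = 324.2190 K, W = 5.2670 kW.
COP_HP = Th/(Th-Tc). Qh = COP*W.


COP = 324.2190 / 50.4090 = 6.4318
Qh = 6.4318 * 5.2670 = 33.8761 kW

COP = 6.4318, Qh = 33.8761 kW


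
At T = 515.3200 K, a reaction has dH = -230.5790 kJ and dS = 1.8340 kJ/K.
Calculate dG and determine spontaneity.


T*dS = 515.3200 * 1.8340 = 945.0969 kJ
dG = -230.5790 - 945.0969 = -1175.6759 kJ (spontaneous)

dG = -1175.6759 kJ, spontaneous


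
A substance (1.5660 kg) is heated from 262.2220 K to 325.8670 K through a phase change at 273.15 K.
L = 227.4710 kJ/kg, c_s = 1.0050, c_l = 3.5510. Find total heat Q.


Q1 (sensible, solid) = 1.5660 * 1.0050 * 10.9280 = 17.1988 kJ
Q2 (latent) = 1.5660 * 227.4710 = 356.2196 kJ
Q3 (sensible, liquid) = 1.5660 * 3.5510 * 52.7170 = 293.1522 kJ
Q_total = 666.5706 kJ

666.5706 kJ


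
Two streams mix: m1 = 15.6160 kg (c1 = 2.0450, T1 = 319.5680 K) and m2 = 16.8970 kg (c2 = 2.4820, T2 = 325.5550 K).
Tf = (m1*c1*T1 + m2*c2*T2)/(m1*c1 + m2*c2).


num = 23858.5554
den = 73.8731
Tf = 322.9669 K

322.9669 K


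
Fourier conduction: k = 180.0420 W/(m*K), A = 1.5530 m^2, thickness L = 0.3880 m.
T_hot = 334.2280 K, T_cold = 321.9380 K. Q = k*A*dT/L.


dT = 12.2900 K
Q = 180.0420 * 1.5530 * 12.2900 / 0.3880 = 8856.5676 W

8856.5676 W


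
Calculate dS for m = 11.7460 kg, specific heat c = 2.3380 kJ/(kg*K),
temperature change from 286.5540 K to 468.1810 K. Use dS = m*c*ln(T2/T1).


T2/T1 = 1.6338
ln(T2/T1) = 0.4909
dS = 11.7460 * 2.3380 * 0.4909 = 13.4819 kJ/K

13.4819 kJ/K


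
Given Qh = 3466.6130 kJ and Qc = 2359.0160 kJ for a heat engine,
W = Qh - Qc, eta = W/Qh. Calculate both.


W = 3466.6130 - 2359.0160 = 1107.5970 kJ
eta = 1107.5970 / 3466.6130 = 0.3195 = 31.9504%

W = 1107.5970 kJ, eta = 31.9504%


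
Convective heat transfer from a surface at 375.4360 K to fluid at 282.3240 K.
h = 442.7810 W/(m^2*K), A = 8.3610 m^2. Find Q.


dT = 93.1120 K
Q = 442.7810 * 8.3610 * 93.1120 = 344709.1848 W

344709.1848 W


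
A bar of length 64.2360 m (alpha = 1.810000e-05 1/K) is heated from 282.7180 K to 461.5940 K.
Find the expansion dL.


dT = 178.8760 K
dL = 1.810000e-05 * 64.2360 * 178.8760 = 0.207974 m
L_final = 64.443974 m

dL = 0.207974 m


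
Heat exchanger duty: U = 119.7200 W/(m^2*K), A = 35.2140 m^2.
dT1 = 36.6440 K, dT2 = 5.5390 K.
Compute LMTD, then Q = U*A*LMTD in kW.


LMTD = 16.4626 K
Q = 119.7200 * 35.2140 * 16.4626 = 69403.3048 W = 69.4033 kW

69.4033 kW


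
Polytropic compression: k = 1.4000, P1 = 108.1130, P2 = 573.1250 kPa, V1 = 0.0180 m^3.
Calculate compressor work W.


(k-1)/k = 0.2857
(P2/P1)^exp = 1.6105
W = 3.5000 * 108.1130 * 0.0180 * (1.6105 - 1) = 4.1583 kJ

4.1583 kJ


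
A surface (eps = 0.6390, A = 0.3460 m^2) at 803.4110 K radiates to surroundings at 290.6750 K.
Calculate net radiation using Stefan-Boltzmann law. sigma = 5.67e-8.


T^4 = 4.1663e+11
Tsurr^4 = 7.1389e+09
Q = 0.6390 * 5.67e-8 * 0.3460 * 4.0949e+11 = 5133.3994 W

5133.3994 W


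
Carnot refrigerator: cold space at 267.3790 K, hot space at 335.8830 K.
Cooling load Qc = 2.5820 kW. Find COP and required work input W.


COP = 267.3790 / 68.5040 = 3.9031
W = 2.5820 / 3.9031 = 0.6615 kW

COP = 3.9031, W = 0.6615 kW


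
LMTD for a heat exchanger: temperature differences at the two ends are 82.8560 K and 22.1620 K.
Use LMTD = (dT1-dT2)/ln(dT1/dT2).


dT1/dT2 = 3.7387
ln(dT1/dT2) = 1.3187
LMTD = 60.6940 / 1.3187 = 46.0248 K

46.0248 K


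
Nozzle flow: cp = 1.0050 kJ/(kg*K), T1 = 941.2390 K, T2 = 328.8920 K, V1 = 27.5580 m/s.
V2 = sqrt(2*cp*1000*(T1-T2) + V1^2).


dT = 612.3470 K
2*cp*1000*dT = 1230817.4700
V1^2 = 759.4434
V2 = sqrt(1231576.9134) = 1109.7644 m/s

1109.7644 m/s


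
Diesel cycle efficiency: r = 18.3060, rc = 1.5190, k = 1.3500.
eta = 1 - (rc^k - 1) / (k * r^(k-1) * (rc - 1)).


r^(k-1) = 2.7664
rc^k = 1.7583
eta = 0.6087 = 60.8749%

60.8749%


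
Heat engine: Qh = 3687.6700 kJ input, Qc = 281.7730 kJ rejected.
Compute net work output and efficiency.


W = 3687.6700 - 281.7730 = 3405.8970 kJ
eta = 3405.8970 / 3687.6700 = 0.9236 = 92.3591%

W = 3405.8970 kJ, eta = 92.3591%


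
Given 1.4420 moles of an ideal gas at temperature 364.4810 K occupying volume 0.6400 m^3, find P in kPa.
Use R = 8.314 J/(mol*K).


P = nRT/V = 1.4420 * 8.314 * 364.4810 / 0.6400
= 4369.6854 / 0.6400 = 6827.6335 Pa = 6.8276 kPa

6.8276 kPa


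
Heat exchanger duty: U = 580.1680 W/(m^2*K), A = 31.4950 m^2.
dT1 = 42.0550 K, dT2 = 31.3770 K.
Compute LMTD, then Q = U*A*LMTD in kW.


LMTD = 36.4557 K
Q = 580.1680 * 31.4950 * 36.4557 = 666133.4853 W = 666.1335 kW

666.1335 kW


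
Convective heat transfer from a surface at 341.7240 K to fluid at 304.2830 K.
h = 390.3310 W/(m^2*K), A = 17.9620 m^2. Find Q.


dT = 37.4410 K
Q = 390.3310 * 17.9620 * 37.4410 = 262503.5469 W

262503.5469 W


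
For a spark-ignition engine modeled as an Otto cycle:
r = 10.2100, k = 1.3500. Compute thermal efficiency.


r^(k-1) = 2.2551
eta = 1 - 1/2.2551 = 0.5566 = 55.6554%

55.6554%


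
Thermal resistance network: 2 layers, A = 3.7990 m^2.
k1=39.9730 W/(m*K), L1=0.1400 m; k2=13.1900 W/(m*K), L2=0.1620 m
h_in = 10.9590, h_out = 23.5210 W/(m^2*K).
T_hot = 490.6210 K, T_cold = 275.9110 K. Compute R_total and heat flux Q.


R_conv_in = 1/(10.9590*3.7990) = 0.0240
R_1 = 0.1400/(39.9730*3.7990) = 0.0009
R_2 = 0.1620/(13.1900*3.7990) = 0.0032
R_conv_out = 1/(23.5210*3.7990) = 0.0112
R_total = 0.0394 K/W
Q = 214.7100 / 0.0394 = 5454.2952 W

R_total = 0.0394 K/W, Q = 5454.2952 W


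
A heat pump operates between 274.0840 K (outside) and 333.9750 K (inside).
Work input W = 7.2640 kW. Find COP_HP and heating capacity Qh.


COP = 333.9750 / 59.8910 = 5.5764
Qh = 5.5764 * 7.2640 = 40.5068 kW

COP = 5.5764, Qh = 40.5068 kW


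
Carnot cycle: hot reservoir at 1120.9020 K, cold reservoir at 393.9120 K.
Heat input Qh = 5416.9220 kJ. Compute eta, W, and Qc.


eta = 1 - 393.9120/1120.9020 = 0.6486
W = 0.6486 * 5416.9220 = 3513.2849 kJ
Qc = 5416.9220 - 3513.2849 = 1903.6371 kJ

eta = 64.8576%, W = 3513.2849 kJ, Qc = 1903.6371 kJ


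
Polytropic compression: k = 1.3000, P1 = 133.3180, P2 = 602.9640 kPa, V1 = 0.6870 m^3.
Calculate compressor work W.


(k-1)/k = 0.2308
(P2/P1)^exp = 1.4166
W = 4.3333 * 133.3180 * 0.6870 * (1.4166 - 1) = 165.3428 kJ

165.3428 kJ


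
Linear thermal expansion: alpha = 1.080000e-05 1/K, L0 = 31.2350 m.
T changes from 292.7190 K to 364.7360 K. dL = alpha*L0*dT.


dT = 72.0170 K
dL = 1.080000e-05 * 31.2350 * 72.0170 = 0.024294 m
L_final = 31.259294 m

dL = 0.024294 m


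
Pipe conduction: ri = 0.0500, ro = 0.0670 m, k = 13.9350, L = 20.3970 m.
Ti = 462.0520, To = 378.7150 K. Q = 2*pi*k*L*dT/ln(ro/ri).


dT = 83.3370 K
ln(ro/ri) = 0.2927
Q = 2*pi*13.9350*20.3970*83.3370 / 0.2927 = 508526.2372 W

508526.2372 W


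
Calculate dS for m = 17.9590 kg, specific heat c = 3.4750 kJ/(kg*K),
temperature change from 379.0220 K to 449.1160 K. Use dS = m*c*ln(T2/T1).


T2/T1 = 1.1849
ln(T2/T1) = 0.1697
dS = 17.9590 * 3.4750 * 0.1697 = 10.5897 kJ/K

10.5897 kJ/K


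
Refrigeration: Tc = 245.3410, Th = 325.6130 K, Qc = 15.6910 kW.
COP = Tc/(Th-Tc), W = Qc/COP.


COP = 245.3410 / 80.2720 = 3.0564
W = 15.6910 / 3.0564 = 5.1339 kW

COP = 3.0564, W = 5.1339 kW


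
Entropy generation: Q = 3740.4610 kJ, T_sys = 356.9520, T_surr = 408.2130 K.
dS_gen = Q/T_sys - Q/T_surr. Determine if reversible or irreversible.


dS_sys = 3740.4610/356.9520 = 10.4789 kJ/K
dS_surr = -3740.4610/408.2130 = -9.1630 kJ/K
dS_gen = 10.4789 - 9.1630 = 1.3159 kJ/K (irreversible)

dS_gen = 1.3159 kJ/K, irreversible


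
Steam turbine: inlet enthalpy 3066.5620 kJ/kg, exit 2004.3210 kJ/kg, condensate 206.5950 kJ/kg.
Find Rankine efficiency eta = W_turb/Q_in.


W = 1062.2410 kJ/kg
Q_in = 2859.9670 kJ/kg
eta = 0.3714 = 37.1417%

eta = 37.1417%


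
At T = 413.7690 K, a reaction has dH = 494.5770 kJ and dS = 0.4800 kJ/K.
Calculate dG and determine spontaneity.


T*dS = 413.7690 * 0.4800 = 198.6091 kJ
dG = 494.5770 - 198.6091 = 295.9679 kJ (non-spontaneous)

dG = 295.9679 kJ, non-spontaneous


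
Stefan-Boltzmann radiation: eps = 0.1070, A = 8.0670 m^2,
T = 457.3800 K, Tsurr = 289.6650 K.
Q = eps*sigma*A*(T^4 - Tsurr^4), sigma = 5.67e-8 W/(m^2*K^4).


T^4 = 4.3763e+10
Tsurr^4 = 7.0402e+09
Q = 0.1070 * 5.67e-8 * 8.0670 * 3.6723e+10 = 1797.2842 W

1797.2842 W


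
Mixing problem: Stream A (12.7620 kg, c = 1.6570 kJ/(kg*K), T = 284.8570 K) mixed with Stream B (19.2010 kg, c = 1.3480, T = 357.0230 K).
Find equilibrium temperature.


num = 15264.5745
den = 47.0296
Tf = 324.5739 K

324.5739 K


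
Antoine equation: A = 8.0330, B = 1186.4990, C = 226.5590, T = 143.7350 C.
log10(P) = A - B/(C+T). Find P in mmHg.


C+T = 370.2940
B/(C+T) = 3.2042
log10(P) = 8.0330 - 3.2042 = 4.8288
P = 10^4.8288 = 67420.5036 mmHg

67420.5036 mmHg


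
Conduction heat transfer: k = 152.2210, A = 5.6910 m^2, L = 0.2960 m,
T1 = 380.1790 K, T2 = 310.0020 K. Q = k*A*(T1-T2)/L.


dT = 70.1770 K
Q = 152.2210 * 5.6910 * 70.1770 / 0.2960 = 205383.8279 W

205383.8279 W


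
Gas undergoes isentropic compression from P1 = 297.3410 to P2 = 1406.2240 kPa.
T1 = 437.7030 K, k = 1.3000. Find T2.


(k-1)/k = 0.2308
(P2/P1)^exp = 1.4313
T2 = 437.7030 * 1.4313 = 626.4733 K

626.4733 K


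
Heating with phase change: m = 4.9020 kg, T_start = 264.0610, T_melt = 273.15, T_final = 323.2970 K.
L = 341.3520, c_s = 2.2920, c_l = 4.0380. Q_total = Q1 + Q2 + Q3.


Q1 (sensible, solid) = 4.9020 * 2.2920 * 9.0890 = 102.1184 kJ
Q2 (latent) = 4.9020 * 341.3520 = 1673.3075 kJ
Q3 (sensible, liquid) = 4.9020 * 4.0380 * 50.1470 = 992.6236 kJ
Q_total = 2768.0495 kJ

2768.0495 kJ


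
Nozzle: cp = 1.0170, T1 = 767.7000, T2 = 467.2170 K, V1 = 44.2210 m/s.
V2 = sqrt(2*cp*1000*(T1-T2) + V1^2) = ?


dT = 300.4830 K
2*cp*1000*dT = 611182.4220
V1^2 = 1955.4968
V2 = sqrt(613137.9188) = 783.0312 m/s

783.0312 m/s


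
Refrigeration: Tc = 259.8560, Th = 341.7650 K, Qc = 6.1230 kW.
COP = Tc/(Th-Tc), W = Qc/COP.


COP = 259.8560 / 81.9090 = 3.1725
W = 6.1230 / 3.1725 = 1.9300 kW

COP = 3.1725, W = 1.9300 kW


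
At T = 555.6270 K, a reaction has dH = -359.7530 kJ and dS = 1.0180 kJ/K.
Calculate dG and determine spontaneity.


T*dS = 555.6270 * 1.0180 = 565.6283 kJ
dG = -359.7530 - 565.6283 = -925.3813 kJ (spontaneous)

dG = -925.3813 kJ, spontaneous


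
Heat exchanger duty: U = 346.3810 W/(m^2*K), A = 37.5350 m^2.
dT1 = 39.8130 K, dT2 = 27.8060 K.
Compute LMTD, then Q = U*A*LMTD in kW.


LMTD = 33.4511 K
Q = 346.3810 * 37.5350 * 33.4511 = 434911.7255 W = 434.9117 kW

434.9117 kW


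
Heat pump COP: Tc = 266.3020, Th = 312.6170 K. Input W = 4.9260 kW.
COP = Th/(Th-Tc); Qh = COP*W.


COP = 312.6170 / 46.3150 = 6.7498
Qh = 6.7498 * 4.9260 = 33.2495 kW

COP = 6.7498, Qh = 33.2495 kW


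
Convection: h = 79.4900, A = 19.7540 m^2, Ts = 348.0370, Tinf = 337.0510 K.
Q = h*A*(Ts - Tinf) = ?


dT = 10.9860 K
Q = 79.4900 * 19.7540 * 10.9860 = 17250.7166 W

17250.7166 W


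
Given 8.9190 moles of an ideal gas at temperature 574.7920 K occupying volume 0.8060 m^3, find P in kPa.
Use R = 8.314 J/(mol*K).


P = nRT/V = 8.9190 * 8.314 * 574.7920 / 0.8060
= 42622.3017 / 0.8060 = 52881.2676 Pa = 52.8813 kPa

52.8813 kPa


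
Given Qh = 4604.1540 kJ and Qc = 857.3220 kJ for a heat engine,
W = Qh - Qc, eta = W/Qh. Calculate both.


W = 4604.1540 - 857.3220 = 3746.8320 kJ
eta = 3746.8320 / 4604.1540 = 0.8138 = 81.3794%

W = 3746.8320 kJ, eta = 81.3794%


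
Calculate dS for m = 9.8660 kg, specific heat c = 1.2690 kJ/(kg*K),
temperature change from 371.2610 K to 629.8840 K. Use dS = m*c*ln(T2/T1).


T2/T1 = 1.6966
ln(T2/T1) = 0.5286
dS = 9.8660 * 1.2690 * 0.5286 = 6.6184 kJ/K

6.6184 kJ/K


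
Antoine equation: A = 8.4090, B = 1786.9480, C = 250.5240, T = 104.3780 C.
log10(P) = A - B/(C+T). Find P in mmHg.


C+T = 354.9020
B/(C+T) = 5.0350
log10(P) = 8.4090 - 5.0350 = 3.3740
P = 10^3.3740 = 2365.6675 mmHg

2365.6675 mmHg


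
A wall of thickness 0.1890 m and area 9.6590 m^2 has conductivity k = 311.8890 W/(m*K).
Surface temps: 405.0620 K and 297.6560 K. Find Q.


dT = 107.4060 K
Q = 311.8890 * 9.6590 * 107.4060 / 0.1890 = 1711981.0879 W

1711981.0879 W


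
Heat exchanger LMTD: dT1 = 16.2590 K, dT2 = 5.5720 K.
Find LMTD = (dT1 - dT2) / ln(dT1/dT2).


dT1/dT2 = 2.9180
ln(dT1/dT2) = 1.0709
LMTD = 10.6870 / 1.0709 = 9.9795 K

9.9795 K


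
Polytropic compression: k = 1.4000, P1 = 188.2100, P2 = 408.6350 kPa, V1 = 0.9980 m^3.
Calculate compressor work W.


(k-1)/k = 0.2857
(P2/P1)^exp = 1.2480
W = 3.5000 * 188.2100 * 0.9980 * (1.2480 - 1) = 163.0081 kJ

163.0081 kJ


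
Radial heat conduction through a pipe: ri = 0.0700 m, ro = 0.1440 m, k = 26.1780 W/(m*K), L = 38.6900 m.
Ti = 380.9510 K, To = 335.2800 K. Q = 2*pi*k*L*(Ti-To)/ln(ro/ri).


dT = 45.6710 K
ln(ro/ri) = 0.7213
Q = 2*pi*26.1780*38.6900*45.6710 / 0.7213 = 402929.2337 W

402929.2337 W


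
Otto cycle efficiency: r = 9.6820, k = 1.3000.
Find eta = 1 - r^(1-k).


r^(k-1) = 1.9760
eta = 1 - 1/1.9760 = 0.4939 = 49.3930%

49.3930%


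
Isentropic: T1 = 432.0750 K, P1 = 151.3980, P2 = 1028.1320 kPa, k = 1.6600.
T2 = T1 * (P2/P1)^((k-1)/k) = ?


(k-1)/k = 0.3976
(P2/P1)^exp = 2.1417
T2 = 432.0750 * 2.1417 = 925.3925 K

925.3925 K


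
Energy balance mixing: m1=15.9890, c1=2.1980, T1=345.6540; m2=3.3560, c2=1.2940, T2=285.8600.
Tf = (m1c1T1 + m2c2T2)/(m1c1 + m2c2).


num = 13388.9966
den = 39.4865
Tf = 339.0779 K

339.0779 K


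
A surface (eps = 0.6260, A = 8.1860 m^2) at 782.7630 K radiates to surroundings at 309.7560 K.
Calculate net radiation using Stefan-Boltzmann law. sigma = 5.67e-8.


T^4 = 3.7542e+11
Tsurr^4 = 9.2062e+09
Q = 0.6260 * 5.67e-8 * 8.1860 * 3.6622e+11 = 106406.3928 W

106406.3928 W


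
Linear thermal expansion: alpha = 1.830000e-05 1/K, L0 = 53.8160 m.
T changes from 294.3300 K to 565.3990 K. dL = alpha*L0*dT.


dT = 271.0690 K
dL = 1.830000e-05 * 53.8160 * 271.0690 = 0.266958 m
L_final = 54.082958 m

dL = 0.266958 m


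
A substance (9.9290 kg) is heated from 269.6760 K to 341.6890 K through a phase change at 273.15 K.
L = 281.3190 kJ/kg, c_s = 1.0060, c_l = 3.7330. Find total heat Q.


Q1 (sensible, solid) = 9.9290 * 1.0060 * 3.4740 = 34.7003 kJ
Q2 (latent) = 9.9290 * 281.3190 = 2793.2164 kJ
Q3 (sensible, liquid) = 9.9290 * 3.7330 * 68.5390 = 2540.3951 kJ
Q_total = 5368.3117 kJ

5368.3117 kJ


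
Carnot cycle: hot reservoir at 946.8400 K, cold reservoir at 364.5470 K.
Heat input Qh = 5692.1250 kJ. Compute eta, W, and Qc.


eta = 1 - 364.5470/946.8400 = 0.6150
W = 0.6150 * 5692.1250 = 3500.5751 kJ
Qc = 5692.1250 - 3500.5751 = 2191.5499 kJ

eta = 61.4986%, W = 3500.5751 kJ, Qc = 2191.5499 kJ


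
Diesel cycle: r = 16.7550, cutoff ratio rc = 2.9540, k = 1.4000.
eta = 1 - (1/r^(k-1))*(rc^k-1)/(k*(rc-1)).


r^(k-1) = 3.0879
rc^k = 4.5559
eta = 0.5790 = 57.9041%

57.9041%


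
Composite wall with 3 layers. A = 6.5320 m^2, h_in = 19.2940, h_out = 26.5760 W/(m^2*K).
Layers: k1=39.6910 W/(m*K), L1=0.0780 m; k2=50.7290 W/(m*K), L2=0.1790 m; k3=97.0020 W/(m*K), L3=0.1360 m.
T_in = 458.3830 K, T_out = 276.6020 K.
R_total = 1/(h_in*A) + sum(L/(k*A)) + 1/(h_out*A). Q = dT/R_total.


R_conv_in = 1/(19.2940*6.5320) = 0.0079
R_1 = 0.0780/(39.6910*6.5320) = 0.0003
R_2 = 0.1790/(50.7290*6.5320) = 0.0005
R_3 = 0.1360/(97.0020*6.5320) = 0.0002
R_conv_out = 1/(26.5760*6.5320) = 0.0058
R_total = 0.0148 K/W
Q = 181.7810 / 0.0148 = 12323.3315 W

R_total = 0.0148 K/W, Q = 12323.3315 W


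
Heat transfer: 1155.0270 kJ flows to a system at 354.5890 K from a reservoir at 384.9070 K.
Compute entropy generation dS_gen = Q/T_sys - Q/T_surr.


dS_sys = 1155.0270/354.5890 = 3.2574 kJ/K
dS_surr = -1155.0270/384.9070 = -3.0008 kJ/K
dS_gen = 3.2574 - 3.0008 = 0.2566 kJ/K (irreversible)

dS_gen = 0.2566 kJ/K, irreversible


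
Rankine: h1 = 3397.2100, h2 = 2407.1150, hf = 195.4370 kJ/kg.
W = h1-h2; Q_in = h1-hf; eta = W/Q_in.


W = 990.0950 kJ/kg
Q_in = 3201.7730 kJ/kg
eta = 0.3092 = 30.9233%

eta = 30.9233%


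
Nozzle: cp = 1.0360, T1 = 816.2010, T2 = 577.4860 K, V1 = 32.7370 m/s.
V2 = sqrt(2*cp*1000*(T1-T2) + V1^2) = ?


dT = 238.7150 K
2*cp*1000*dT = 494617.4800
V1^2 = 1071.7112
V2 = sqrt(495689.1912) = 704.0520 m/s

704.0520 m/s


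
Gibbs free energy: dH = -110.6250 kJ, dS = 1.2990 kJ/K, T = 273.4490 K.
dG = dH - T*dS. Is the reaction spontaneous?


T*dS = 273.4490 * 1.2990 = 355.2103 kJ
dG = -110.6250 - 355.2103 = -465.8353 kJ (spontaneous)

dG = -465.8353 kJ, spontaneous


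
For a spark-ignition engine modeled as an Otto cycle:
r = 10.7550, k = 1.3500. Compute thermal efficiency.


r^(k-1) = 2.2965
eta = 1 - 1/2.2965 = 0.5646 = 56.4552%

56.4552%


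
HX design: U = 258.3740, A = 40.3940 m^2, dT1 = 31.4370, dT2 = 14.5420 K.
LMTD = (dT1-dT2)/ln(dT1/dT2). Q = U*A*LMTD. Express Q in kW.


LMTD = 21.9147 K
Q = 258.3740 * 40.3940 * 21.9147 = 228718.2057 W = 228.7182 kW

228.7182 kW


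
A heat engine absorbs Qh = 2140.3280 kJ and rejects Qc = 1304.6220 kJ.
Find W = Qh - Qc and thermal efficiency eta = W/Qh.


W = 2140.3280 - 1304.6220 = 835.7060 kJ
eta = 835.7060 / 2140.3280 = 0.3905 = 39.0457%

W = 835.7060 kJ, eta = 39.0457%


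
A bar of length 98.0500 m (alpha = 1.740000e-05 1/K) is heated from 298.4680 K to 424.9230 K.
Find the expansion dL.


dT = 126.4550 K
dL = 1.740000e-05 * 98.0500 * 126.4550 = 0.215741 m
L_final = 98.265741 m

dL = 0.215741 m


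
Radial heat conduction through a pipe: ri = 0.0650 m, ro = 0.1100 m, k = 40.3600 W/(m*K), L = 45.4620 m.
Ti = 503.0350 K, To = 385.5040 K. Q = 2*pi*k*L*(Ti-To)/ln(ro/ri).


dT = 117.5310 K
ln(ro/ri) = 0.5261
Q = 2*pi*40.3600*45.4620*117.5310 / 0.5261 = 2575546.4835 W

2575546.4835 W


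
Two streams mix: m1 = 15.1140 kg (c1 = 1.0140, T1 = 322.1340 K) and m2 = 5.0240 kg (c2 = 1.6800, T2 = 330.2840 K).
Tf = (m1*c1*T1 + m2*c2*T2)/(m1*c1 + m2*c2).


num = 7724.5982
den = 23.7659
Tf = 325.0284 K

325.0284 K


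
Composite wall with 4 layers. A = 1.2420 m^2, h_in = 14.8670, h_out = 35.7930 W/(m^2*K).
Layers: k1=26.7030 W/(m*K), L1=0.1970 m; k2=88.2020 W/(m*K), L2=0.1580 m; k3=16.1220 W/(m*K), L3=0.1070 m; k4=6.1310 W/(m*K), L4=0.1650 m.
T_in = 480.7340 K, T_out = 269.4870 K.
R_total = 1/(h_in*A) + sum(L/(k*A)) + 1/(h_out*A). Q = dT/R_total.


R_conv_in = 1/(14.8670*1.2420) = 0.0542
R_1 = 0.1970/(26.7030*1.2420) = 0.0059
R_2 = 0.1580/(88.2020*1.2420) = 0.0014
R_3 = 0.1070/(16.1220*1.2420) = 0.0053
R_4 = 0.1650/(6.1310*1.2420) = 0.0217
R_conv_out = 1/(35.7930*1.2420) = 0.0225
R_total = 0.1110 K/W
Q = 211.2470 / 0.1110 = 1902.3315 W

R_total = 0.1110 K/W, Q = 1902.3315 W
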